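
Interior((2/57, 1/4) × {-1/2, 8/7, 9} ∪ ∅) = ∅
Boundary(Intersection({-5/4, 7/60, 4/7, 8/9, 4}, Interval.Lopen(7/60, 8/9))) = {4/7, 8/9}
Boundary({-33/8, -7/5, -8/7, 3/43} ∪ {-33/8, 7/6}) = {-33/8, -7/5, -8/7, 3/43, 7/6}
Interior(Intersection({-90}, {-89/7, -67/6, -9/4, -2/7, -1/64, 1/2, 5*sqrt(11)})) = EmptySet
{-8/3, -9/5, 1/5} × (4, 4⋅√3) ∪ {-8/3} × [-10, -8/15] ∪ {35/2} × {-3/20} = ({35/2} × {-3/20}) ∪ ({-8/3} × [-10, -8/15]) ∪ ({-8/3, -9/5, 1/5} × (4, 4⋅√3))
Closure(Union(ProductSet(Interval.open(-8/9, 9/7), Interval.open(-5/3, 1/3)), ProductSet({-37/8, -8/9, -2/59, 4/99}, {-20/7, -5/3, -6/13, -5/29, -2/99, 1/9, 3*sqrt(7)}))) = Union(ProductSet({-8/9, 9/7}, Interval(-5/3, 1/3)), ProductSet({-37/8, -8/9, -2/59, 4/99}, {-20/7, -5/3, -6/13, -5/29, -2/99, 1/9, 3*sqrt(7)}), ProductSet(Interval(-8/9, 9/7), {-5/3, 1/3}), ProductSet(Interval.open(-8/9, 9/7), Interval.open(-5/3, 1/3)))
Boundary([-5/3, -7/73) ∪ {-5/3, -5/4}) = {-5/3, -7/73}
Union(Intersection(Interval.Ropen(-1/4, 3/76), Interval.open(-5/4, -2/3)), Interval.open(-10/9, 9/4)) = Interval.open(-10/9, 9/4)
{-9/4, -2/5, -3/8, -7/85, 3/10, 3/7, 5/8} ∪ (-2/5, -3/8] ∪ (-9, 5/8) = (-9, 5/8]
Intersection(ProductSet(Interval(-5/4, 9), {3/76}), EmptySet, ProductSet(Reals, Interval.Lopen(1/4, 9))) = EmptySet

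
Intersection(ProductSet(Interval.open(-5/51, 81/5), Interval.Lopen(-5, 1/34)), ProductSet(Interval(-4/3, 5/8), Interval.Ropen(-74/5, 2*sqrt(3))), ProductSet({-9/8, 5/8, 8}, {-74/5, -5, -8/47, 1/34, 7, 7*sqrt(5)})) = ProductSet({5/8}, {-8/47, 1/34})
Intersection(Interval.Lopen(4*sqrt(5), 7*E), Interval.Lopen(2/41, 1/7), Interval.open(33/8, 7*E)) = EmptySet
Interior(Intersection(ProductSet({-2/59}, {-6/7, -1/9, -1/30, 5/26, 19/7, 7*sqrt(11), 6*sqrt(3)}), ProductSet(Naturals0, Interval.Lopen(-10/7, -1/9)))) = EmptySet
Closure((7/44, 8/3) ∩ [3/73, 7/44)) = ∅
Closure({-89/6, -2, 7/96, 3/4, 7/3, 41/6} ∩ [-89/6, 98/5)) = {-89/6, -2, 7/96, 3/4, 7/3, 41/6}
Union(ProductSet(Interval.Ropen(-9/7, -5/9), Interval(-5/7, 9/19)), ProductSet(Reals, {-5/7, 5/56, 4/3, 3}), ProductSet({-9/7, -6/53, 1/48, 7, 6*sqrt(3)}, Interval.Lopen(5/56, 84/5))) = Union(ProductSet({-9/7, -6/53, 1/48, 7, 6*sqrt(3)}, Interval.Lopen(5/56, 84/5)), ProductSet(Interval.Ropen(-9/7, -5/9), Interval(-5/7, 9/19)), ProductSet(Reals, {-5/7, 5/56, 4/3, 3}))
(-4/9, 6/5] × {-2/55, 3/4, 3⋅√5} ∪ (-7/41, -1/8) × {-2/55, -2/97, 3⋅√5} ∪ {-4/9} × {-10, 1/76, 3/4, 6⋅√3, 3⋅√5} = ((-4/9, 6/5] × {-2/55, 3/4, 3⋅√5}) ∪ ((-7/41, -1/8) × {-2/55, -2/97, 3⋅√5}) ∪ ({-4/9} × {-10, 1/76, 3/4, 6⋅√3, 3⋅√5})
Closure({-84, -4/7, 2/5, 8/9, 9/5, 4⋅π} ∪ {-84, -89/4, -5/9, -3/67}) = {-84, -89/4, -4/7, -5/9, -3/67, 2/5, 8/9, 9/5, 4⋅π}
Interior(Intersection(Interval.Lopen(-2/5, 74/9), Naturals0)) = EmptySet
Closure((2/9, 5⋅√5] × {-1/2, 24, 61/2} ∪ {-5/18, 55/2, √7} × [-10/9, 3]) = ({-5/18, 55/2, √7} × [-10/9, 3]) ∪ ([2/9, 5⋅√5] × {-1/2, 24, 61/2})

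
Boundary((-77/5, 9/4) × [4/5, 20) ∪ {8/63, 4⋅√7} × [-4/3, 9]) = ({-77/5, 9/4} × [4/5, 20]) ∪ ([-77/5, 9/4] × {4/5, 20}) ∪ ({4⋅√7} × [-4/3, 9]) ∪ ({8/63, 4⋅√7} × [-4/3, 4/5])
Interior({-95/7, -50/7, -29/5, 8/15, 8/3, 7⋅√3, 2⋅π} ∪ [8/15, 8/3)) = (8/15, 8/3)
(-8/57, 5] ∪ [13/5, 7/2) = (-8/57, 5]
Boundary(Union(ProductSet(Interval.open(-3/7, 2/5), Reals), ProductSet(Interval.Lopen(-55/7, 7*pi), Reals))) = ProductSet({-55/7, 7*pi}, Reals)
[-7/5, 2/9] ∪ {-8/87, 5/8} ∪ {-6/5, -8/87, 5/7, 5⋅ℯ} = [-7/5, 2/9] ∪ {5/8, 5/7, 5⋅ℯ}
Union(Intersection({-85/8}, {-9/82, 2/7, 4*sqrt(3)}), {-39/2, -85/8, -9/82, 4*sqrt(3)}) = {-39/2, -85/8, -9/82, 4*sqrt(3)}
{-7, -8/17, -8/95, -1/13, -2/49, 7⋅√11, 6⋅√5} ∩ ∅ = ∅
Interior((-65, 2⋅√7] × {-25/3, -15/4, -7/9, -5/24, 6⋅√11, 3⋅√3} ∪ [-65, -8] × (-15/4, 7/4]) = (-65, -8) × (-15/4, 7/4)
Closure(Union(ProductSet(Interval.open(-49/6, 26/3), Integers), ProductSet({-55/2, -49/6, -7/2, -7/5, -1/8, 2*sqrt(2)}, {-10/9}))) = Union(ProductSet({-55/2, -49/6, -7/2, -7/5, -1/8, 2*sqrt(2)}, {-10/9}), ProductSet(Interval(-49/6, 26/3), Integers))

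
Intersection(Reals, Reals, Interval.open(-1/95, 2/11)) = Interval.open(-1/95, 2/11)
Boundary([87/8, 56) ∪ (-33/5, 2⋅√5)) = {-33/5, 87/8, 56, 2⋅√5}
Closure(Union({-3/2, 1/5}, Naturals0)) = Union({-3/2, 1/5}, Naturals0)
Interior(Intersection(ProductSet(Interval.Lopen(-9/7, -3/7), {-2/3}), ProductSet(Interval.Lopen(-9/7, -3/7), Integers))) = EmptySet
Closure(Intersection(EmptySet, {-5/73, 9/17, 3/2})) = EmptySet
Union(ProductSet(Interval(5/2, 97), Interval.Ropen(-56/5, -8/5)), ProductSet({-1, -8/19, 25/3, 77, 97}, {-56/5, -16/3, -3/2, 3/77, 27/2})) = Union(ProductSet({-1, -8/19, 25/3, 77, 97}, {-56/5, -16/3, -3/2, 3/77, 27/2}), ProductSet(Interval(5/2, 97), Interval.Ropen(-56/5, -8/5)))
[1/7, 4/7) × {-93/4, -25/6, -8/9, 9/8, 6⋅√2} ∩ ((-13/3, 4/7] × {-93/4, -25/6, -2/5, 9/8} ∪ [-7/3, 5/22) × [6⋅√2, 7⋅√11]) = ([1/7, 4/7) × {-93/4, -25/6, 9/8}) ∪ ([1/7, 5/22) × {6⋅√2})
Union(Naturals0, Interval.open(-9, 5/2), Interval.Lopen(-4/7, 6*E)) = Union(Interval.Lopen(-9, 6*E), Naturals0)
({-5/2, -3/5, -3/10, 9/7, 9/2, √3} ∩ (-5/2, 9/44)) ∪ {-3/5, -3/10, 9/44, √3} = {-3/5, -3/10, 9/44, √3}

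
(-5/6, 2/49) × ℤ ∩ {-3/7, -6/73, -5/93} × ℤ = {-3/7, -6/73, -5/93} × ℤ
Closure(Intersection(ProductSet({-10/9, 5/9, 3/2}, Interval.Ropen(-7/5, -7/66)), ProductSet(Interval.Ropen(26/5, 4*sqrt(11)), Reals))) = EmptySet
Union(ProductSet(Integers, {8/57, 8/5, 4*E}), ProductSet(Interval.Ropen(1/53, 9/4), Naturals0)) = Union(ProductSet(Integers, {8/57, 8/5, 4*E}), ProductSet(Interval.Ropen(1/53, 9/4), Naturals0))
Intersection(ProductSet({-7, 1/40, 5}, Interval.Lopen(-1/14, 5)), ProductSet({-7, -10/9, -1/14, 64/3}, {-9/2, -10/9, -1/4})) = EmptySet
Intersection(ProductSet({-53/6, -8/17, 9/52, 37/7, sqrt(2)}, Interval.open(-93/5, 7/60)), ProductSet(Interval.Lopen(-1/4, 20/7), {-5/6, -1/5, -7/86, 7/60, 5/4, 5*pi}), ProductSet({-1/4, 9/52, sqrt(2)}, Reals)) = ProductSet({9/52, sqrt(2)}, {-5/6, -1/5, -7/86})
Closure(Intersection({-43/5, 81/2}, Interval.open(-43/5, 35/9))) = EmptySet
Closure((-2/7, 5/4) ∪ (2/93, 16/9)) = [-2/7, 16/9]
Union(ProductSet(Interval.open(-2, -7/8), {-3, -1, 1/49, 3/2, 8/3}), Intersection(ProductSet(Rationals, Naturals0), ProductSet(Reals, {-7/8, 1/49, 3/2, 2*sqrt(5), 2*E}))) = ProductSet(Interval.open(-2, -7/8), {-3, -1, 1/49, 3/2, 8/3})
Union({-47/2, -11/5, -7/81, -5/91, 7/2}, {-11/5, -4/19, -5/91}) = {-47/2, -11/5, -4/19, -7/81, -5/91, 7/2}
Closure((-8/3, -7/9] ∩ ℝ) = [-8/3, -7/9]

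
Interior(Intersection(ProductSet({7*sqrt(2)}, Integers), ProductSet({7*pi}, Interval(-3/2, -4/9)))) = EmptySet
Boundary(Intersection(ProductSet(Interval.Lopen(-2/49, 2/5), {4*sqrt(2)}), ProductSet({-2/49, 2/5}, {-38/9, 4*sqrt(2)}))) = ProductSet({2/5}, {4*sqrt(2)})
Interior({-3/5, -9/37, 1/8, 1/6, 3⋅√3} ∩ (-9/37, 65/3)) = ∅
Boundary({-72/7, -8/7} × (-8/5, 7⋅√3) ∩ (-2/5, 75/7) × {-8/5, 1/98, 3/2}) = ∅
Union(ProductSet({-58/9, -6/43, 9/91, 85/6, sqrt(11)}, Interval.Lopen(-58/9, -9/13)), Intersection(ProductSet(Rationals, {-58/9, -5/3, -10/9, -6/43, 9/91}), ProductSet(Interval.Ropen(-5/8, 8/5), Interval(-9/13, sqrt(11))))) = Union(ProductSet({-58/9, -6/43, 9/91, 85/6, sqrt(11)}, Interval.Lopen(-58/9, -9/13)), ProductSet(Intersection(Interval.Ropen(-5/8, 8/5), Rationals), {-6/43, 9/91}))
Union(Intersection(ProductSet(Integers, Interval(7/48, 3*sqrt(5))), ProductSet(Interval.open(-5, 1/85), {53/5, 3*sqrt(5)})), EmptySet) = ProductSet(Range(-4, 1, 1), {3*sqrt(5)})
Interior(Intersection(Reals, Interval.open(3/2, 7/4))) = Interval.open(3/2, 7/4)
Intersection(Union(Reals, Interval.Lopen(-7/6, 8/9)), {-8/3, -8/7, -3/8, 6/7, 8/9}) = {-8/3, -8/7, -3/8, 6/7, 8/9}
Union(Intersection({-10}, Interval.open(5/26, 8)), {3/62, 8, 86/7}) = {3/62, 8, 86/7}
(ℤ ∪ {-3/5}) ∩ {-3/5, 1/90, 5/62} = {-3/5}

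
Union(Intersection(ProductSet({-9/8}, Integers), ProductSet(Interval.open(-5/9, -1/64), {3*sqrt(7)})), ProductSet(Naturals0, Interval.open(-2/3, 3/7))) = ProductSet(Naturals0, Interval.open(-2/3, 3/7))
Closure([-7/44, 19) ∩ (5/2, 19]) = [5/2, 19]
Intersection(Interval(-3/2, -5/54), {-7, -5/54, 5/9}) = {-5/54}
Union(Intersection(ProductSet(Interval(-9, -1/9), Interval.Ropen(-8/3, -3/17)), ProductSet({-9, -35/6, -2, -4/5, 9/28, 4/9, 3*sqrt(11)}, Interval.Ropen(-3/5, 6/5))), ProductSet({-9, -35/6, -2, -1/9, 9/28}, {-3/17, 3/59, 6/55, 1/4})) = Union(ProductSet({-9, -35/6, -2, -4/5}, Interval.Ropen(-3/5, -3/17)), ProductSet({-9, -35/6, -2, -1/9, 9/28}, {-3/17, 3/59, 6/55, 1/4}))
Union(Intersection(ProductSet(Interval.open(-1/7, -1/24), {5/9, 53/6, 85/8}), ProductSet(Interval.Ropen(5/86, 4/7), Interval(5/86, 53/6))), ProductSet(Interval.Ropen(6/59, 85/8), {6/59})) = ProductSet(Interval.Ropen(6/59, 85/8), {6/59})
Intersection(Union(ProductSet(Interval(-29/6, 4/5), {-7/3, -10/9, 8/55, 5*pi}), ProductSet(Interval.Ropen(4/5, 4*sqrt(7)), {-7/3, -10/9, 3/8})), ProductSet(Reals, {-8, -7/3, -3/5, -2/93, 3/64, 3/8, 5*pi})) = Union(ProductSet(Interval(-29/6, 4/5), {-7/3, 5*pi}), ProductSet(Interval.Ropen(4/5, 4*sqrt(7)), {-7/3, 3/8}))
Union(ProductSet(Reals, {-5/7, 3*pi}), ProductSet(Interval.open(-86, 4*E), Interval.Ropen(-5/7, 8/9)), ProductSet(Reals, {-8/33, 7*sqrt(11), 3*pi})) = Union(ProductSet(Interval.open(-86, 4*E), Interval.Ropen(-5/7, 8/9)), ProductSet(Reals, {-5/7, -8/33, 7*sqrt(11), 3*pi}))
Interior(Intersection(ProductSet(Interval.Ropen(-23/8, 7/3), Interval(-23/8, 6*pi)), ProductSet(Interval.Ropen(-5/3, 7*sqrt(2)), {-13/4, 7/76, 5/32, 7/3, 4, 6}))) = EmptySet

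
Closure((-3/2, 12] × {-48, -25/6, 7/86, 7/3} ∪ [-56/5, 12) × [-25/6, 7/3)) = ({-56/5, 12} × [-25/6, 7/3]) ∪ ([-56/5, 12] × {-25/6, 7/3}) ∪ ([-3/2, 12] × {-48, -25/6, 7/3}) ∪ ([-56/5, 12) × [-25/6, 7/3)) ∪ ((-3/2, 12] × {-48, -25/6, 7/86, 7/3})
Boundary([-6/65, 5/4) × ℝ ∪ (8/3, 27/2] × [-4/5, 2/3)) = ({-6/65, 5/4} × (-∞, ∞)) ∪ ({8/3, 27/2} × [-4/5, 2/3]) ∪ ([8/3, 27/2] × {-4/5, 2/3})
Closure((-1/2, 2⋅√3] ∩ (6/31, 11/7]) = [6/31, 11/7]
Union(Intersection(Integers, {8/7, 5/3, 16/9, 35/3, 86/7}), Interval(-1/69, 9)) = Interval(-1/69, 9)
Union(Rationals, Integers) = Rationals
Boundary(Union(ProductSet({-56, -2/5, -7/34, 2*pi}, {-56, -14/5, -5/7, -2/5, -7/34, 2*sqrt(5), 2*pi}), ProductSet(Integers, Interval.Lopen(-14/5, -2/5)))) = Union(ProductSet({-56, -2/5, -7/34, 2*pi}, {-56, -14/5, -5/7, -2/5, -7/34, 2*sqrt(5), 2*pi}), ProductSet(Integers, Interval(-14/5, -2/5)))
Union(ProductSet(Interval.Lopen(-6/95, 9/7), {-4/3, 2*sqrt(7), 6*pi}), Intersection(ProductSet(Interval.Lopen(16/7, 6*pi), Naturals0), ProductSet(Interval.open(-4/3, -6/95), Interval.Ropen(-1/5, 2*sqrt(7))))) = ProductSet(Interval.Lopen(-6/95, 9/7), {-4/3, 2*sqrt(7), 6*pi})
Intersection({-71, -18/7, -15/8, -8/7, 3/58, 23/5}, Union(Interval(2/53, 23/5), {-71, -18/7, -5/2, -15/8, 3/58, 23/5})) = {-71, -18/7, -15/8, 3/58, 23/5}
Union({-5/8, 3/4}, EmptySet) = {-5/8, 3/4}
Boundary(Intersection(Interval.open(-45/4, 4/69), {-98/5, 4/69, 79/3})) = EmptySet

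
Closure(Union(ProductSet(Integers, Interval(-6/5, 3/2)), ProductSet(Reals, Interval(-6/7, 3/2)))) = Union(ProductSet(Integers, Interval(-6/5, 3/2)), ProductSet(Reals, Interval(-6/7, 3/2)))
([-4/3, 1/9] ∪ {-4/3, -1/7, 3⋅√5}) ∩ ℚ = ℚ ∩ [-4/3, 1/9]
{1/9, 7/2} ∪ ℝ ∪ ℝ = ℝ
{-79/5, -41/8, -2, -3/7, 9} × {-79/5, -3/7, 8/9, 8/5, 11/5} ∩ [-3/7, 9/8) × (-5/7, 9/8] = {-3/7} × {-3/7, 8/9}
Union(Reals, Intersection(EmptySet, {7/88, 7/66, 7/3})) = Reals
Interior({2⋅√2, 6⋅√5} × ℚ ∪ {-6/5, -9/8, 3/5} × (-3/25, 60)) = ∅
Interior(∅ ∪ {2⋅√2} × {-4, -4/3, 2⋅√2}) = ∅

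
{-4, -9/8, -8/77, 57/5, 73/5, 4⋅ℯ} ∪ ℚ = ℚ ∪ {4⋅ℯ}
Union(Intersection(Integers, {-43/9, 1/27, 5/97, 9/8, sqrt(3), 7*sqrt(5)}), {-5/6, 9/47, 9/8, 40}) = {-5/6, 9/47, 9/8, 40}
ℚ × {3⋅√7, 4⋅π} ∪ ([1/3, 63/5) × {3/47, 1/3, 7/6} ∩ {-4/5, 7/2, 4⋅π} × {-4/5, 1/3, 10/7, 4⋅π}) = ({7/2, 4⋅π} × {1/3}) ∪ (ℚ × {3⋅√7, 4⋅π})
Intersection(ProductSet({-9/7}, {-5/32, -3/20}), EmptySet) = EmptySet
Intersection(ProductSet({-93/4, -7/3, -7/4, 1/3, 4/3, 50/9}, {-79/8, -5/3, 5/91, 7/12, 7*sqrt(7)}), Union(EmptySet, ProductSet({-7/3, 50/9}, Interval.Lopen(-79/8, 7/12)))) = ProductSet({-7/3, 50/9}, {-5/3, 5/91, 7/12})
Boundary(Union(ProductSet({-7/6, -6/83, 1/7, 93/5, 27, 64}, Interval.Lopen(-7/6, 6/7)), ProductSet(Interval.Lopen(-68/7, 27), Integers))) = Union(ProductSet({-7/6, -6/83, 1/7, 93/5, 27, 64}, Interval(-7/6, 6/7)), ProductSet(Interval(-68/7, 27), Integers))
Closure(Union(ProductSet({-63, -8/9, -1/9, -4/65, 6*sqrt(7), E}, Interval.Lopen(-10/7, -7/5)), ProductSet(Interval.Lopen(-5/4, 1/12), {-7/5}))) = Union(ProductSet({-63, -8/9, -1/9, -4/65, 6*sqrt(7), E}, Interval(-10/7, -7/5)), ProductSet(Interval(-5/4, 1/12), {-7/5}))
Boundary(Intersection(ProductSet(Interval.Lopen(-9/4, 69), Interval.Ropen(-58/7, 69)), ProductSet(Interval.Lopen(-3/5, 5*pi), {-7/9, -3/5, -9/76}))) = ProductSet(Interval(-3/5, 5*pi), {-7/9, -3/5, -9/76})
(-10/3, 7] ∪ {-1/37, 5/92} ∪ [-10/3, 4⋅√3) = [-10/3, 7]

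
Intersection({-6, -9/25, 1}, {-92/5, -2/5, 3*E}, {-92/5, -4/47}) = EmptySet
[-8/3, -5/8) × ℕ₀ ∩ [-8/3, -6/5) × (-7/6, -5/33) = ∅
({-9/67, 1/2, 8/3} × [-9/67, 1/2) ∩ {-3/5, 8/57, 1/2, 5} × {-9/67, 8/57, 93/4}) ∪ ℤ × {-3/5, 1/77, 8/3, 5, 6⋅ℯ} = ({1/2} × {-9/67, 8/57}) ∪ (ℤ × {-3/5, 1/77, 8/3, 5, 6⋅ℯ})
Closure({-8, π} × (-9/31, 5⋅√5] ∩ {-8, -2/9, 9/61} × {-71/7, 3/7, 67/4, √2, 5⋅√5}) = {-8} × {3/7, √2, 5⋅√5}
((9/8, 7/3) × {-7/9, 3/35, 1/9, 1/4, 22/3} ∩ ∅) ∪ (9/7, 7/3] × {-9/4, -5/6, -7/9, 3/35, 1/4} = (9/7, 7/3] × {-9/4, -5/6, -7/9, 3/35, 1/4}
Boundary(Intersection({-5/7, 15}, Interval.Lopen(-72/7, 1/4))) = {-5/7}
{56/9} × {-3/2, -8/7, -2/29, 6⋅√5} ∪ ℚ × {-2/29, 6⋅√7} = (ℚ × {-2/29, 6⋅√7}) ∪ ({56/9} × {-3/2, -8/7, -2/29, 6⋅√5})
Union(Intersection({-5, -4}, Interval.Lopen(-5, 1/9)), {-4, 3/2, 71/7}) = {-4, 3/2, 71/7}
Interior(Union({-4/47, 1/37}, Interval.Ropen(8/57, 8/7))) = Interval.open(8/57, 8/7)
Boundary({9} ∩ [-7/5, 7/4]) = ∅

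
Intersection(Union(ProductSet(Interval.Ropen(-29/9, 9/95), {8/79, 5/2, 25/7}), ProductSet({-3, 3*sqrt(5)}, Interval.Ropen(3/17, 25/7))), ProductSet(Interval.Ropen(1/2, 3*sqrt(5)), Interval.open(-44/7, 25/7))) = EmptySet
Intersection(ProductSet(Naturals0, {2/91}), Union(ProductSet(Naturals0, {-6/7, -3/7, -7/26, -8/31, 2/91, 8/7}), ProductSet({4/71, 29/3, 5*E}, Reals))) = ProductSet(Naturals0, {2/91})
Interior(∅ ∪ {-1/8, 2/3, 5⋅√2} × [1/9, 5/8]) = ∅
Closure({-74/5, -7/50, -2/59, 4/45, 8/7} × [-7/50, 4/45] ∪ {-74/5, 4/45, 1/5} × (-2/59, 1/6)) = ({-74/5, 4/45, 1/5} × [-2/59, 1/6]) ∪ ({-74/5, -7/50, -2/59, 4/45, 8/7} × [-7/50, 4/45])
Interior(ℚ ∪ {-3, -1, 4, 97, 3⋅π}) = ∅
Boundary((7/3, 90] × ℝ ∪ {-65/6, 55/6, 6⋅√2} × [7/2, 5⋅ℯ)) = ({7/3, 90} × ℝ) ∪ ({-65/6} × [7/2, 5⋅ℯ])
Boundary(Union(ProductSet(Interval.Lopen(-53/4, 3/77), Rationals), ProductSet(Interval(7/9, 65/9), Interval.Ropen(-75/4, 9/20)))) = Union(ProductSet({7/9, 65/9}, Interval(-75/4, 9/20)), ProductSet(Interval(-53/4, 3/77), Interval(-oo, oo)), ProductSet(Interval(7/9, 65/9), {-75/4, 9/20}))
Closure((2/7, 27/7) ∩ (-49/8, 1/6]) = ∅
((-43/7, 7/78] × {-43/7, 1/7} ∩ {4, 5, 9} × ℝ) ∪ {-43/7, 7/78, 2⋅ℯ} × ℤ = {-43/7, 7/78, 2⋅ℯ} × ℤ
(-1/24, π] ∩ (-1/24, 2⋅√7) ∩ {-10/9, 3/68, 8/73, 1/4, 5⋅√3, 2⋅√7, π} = {3/68, 8/73, 1/4, π}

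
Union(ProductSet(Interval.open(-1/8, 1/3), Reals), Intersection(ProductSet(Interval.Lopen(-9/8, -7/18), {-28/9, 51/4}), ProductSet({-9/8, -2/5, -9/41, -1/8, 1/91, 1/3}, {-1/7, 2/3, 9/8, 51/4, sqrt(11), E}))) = Union(ProductSet({-2/5}, {51/4}), ProductSet(Interval.open(-1/8, 1/3), Reals))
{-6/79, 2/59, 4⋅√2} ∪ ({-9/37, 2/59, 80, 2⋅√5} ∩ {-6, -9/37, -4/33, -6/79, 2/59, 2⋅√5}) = {-9/37, -6/79, 2/59, 4⋅√2, 2⋅√5}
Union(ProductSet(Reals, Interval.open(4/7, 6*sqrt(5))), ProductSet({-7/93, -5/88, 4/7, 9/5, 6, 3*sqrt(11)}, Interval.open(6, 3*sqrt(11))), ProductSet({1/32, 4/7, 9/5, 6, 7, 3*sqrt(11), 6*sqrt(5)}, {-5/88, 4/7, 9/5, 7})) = Union(ProductSet({1/32, 4/7, 9/5, 6, 7, 3*sqrt(11), 6*sqrt(5)}, {-5/88, 4/7, 9/5, 7}), ProductSet(Reals, Interval.open(4/7, 6*sqrt(5))))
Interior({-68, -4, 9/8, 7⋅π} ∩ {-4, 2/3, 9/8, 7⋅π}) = ∅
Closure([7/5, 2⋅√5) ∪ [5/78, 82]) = [5/78, 82]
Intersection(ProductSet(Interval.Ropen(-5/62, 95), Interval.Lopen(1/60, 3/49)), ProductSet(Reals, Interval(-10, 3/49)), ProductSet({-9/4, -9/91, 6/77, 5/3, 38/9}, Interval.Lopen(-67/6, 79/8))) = ProductSet({6/77, 5/3, 38/9}, Interval.Lopen(1/60, 3/49))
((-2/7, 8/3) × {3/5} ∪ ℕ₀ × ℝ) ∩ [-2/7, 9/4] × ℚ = ({0, 1, 2} × ℚ) ∪ ((-2/7, 9/4] × {3/5})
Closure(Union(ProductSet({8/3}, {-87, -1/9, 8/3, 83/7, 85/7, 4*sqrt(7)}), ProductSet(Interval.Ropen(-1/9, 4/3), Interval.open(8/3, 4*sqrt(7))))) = Union(ProductSet({8/3}, {-87, -1/9, 8/3, 83/7, 85/7, 4*sqrt(7)}), ProductSet({-1/9, 4/3}, Interval(8/3, 4*sqrt(7))), ProductSet(Interval(-1/9, 4/3), {8/3, 4*sqrt(7)}), ProductSet(Interval.Ropen(-1/9, 4/3), Interval.open(8/3, 4*sqrt(7))))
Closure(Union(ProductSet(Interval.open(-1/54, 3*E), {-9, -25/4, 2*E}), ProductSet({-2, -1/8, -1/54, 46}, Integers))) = Union(ProductSet({-2, -1/8, -1/54, 46}, Integers), ProductSet(Interval(-1/54, 3*E), {-9, -25/4, 2*E}))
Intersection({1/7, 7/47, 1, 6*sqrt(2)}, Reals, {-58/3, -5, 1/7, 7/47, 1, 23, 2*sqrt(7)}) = {1/7, 7/47, 1}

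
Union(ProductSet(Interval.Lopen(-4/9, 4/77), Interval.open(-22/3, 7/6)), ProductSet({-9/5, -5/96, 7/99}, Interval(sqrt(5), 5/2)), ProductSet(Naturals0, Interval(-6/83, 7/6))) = Union(ProductSet({-9/5, -5/96, 7/99}, Interval(sqrt(5), 5/2)), ProductSet(Interval.Lopen(-4/9, 4/77), Interval.open(-22/3, 7/6)), ProductSet(Naturals0, Interval(-6/83, 7/6)))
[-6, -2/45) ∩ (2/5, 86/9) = ∅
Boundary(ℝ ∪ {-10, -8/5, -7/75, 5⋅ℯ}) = ∅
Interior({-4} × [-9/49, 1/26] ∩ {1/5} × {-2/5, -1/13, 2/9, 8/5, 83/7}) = ∅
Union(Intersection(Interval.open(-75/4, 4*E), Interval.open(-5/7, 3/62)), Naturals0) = Union(Interval.open(-5/7, 3/62), Naturals0)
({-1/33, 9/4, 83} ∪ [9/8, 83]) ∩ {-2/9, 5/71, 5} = {5}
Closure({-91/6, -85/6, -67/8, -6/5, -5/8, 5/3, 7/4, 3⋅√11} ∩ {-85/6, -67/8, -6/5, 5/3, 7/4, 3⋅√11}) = {-85/6, -67/8, -6/5, 5/3, 7/4, 3⋅√11}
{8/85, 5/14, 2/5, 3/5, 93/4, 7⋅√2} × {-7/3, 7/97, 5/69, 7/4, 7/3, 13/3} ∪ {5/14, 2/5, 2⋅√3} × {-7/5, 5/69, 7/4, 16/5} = ({5/14, 2/5, 2⋅√3} × {-7/5, 5/69, 7/4, 16/5}) ∪ ({8/85, 5/14, 2/5, 3/5, 93/4, 7⋅√2} × {-7/3, 7/97, 5/69, 7/4, 7/3, 13/3})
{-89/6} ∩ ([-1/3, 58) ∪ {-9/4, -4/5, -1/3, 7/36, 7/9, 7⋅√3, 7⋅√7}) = ∅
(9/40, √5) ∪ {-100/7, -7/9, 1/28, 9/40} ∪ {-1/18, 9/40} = {-100/7, -7/9, -1/18, 1/28} ∪ [9/40, √5)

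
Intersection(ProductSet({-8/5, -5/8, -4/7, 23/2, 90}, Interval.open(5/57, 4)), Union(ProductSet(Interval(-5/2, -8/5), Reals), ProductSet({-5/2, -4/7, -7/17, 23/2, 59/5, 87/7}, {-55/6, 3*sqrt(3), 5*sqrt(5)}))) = ProductSet({-8/5}, Interval.open(5/57, 4))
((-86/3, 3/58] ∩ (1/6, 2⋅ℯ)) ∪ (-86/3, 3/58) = (-86/3, 3/58)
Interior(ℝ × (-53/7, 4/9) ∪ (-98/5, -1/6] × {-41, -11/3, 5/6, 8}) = ℝ × (-53/7, 4/9)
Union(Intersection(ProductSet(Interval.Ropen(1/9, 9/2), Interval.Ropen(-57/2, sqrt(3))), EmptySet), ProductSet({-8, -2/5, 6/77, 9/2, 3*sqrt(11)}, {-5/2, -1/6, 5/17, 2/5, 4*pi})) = ProductSet({-8, -2/5, 6/77, 9/2, 3*sqrt(11)}, {-5/2, -1/6, 5/17, 2/5, 4*pi})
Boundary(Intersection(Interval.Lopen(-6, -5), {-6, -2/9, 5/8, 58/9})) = EmptySet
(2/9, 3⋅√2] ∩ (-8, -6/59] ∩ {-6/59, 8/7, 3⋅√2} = ∅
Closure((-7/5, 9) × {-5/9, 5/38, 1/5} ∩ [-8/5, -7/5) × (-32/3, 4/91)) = ∅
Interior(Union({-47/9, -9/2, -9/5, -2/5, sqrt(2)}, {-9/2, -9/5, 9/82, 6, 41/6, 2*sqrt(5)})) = EmptySet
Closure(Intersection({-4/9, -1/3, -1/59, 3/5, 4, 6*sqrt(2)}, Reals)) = {-4/9, -1/3, -1/59, 3/5, 4, 6*sqrt(2)}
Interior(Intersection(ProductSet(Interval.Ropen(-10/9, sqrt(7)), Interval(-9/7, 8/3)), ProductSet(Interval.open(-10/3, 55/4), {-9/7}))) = EmptySet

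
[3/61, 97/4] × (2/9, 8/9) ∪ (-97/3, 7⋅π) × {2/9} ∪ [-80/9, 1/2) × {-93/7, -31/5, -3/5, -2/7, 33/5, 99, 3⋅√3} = ((-97/3, 7⋅π) × {2/9}) ∪ ([3/61, 97/4] × (2/9, 8/9)) ∪ ([-80/9, 1/2) × {-93/7, -31/5, -3/5, -2/7, 33/5, 99, 3⋅√3})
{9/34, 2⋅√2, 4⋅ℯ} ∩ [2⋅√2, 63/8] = {2⋅√2}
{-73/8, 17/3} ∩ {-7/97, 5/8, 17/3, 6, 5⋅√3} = {17/3}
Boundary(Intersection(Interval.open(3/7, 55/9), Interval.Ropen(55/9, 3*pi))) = EmptySet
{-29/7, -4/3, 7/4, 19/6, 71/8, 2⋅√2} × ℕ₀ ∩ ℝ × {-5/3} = ∅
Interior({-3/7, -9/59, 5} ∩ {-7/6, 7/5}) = ∅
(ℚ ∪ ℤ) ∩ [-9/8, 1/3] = ℚ ∩ [-9/8, 1/3]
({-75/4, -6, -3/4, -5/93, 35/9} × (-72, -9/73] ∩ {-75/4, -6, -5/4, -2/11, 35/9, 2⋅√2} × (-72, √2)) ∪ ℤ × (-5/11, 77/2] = (ℤ × (-5/11, 77/2]) ∪ ({-75/4, -6, 35/9} × (-72, -9/73])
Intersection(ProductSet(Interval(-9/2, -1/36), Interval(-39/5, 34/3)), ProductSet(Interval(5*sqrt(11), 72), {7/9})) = EmptySet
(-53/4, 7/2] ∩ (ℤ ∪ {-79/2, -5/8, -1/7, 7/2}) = {-13, -12, …, 3} ∪ {-5/8, -1/7, 7/2}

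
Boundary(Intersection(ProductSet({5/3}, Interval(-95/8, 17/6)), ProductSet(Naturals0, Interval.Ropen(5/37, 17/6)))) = EmptySet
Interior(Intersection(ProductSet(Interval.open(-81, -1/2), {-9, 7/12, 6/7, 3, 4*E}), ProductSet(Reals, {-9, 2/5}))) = EmptySet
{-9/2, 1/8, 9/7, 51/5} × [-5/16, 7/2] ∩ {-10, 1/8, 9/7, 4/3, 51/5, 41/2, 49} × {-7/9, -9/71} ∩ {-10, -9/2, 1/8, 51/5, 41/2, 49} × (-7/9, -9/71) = ∅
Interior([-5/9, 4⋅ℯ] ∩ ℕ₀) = ∅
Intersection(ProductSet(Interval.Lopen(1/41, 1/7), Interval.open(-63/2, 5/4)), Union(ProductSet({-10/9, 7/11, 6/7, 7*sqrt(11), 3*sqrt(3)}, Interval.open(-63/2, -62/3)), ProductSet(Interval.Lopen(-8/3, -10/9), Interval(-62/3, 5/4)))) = EmptySet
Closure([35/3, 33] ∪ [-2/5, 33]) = [-2/5, 33]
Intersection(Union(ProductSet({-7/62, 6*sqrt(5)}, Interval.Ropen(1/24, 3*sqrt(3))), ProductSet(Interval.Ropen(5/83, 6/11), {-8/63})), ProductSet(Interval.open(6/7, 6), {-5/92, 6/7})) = EmptySet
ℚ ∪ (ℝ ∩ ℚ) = ℚ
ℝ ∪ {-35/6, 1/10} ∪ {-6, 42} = ℝ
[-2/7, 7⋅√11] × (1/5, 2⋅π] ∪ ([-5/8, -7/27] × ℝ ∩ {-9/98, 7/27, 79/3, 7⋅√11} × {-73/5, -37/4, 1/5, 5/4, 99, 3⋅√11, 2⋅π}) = [-2/7, 7⋅√11] × (1/5, 2⋅π]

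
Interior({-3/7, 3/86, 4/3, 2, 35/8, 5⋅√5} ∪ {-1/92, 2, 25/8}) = ∅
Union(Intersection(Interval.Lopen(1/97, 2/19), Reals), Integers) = Union(Integers, Interval.Lopen(1/97, 2/19))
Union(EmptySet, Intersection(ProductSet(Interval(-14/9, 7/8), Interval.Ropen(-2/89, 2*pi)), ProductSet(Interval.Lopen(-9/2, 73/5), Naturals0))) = ProductSet(Interval(-14/9, 7/8), Range(0, 7, 1))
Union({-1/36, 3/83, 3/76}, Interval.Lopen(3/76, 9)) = Union({-1/36, 3/83}, Interval(3/76, 9))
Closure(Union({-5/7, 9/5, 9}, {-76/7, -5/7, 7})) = {-76/7, -5/7, 9/5, 7, 9}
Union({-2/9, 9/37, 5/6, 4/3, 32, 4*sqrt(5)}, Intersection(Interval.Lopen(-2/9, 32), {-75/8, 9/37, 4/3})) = {-2/9, 9/37, 5/6, 4/3, 32, 4*sqrt(5)}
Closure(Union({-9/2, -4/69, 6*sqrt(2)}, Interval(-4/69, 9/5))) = Union({-9/2, 6*sqrt(2)}, Interval(-4/69, 9/5))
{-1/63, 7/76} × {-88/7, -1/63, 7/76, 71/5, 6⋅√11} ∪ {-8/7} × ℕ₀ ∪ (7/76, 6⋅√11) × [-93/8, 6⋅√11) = ({-8/7} × ℕ₀) ∪ ({-1/63, 7/76} × {-88/7, -1/63, 7/76, 71/5, 6⋅√11}) ∪ ((7/76, 6⋅√11) × [-93/8, 6⋅√11))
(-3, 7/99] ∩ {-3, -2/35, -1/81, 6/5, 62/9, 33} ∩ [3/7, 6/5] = ∅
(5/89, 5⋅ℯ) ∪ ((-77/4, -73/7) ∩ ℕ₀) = (5/89, 5⋅ℯ)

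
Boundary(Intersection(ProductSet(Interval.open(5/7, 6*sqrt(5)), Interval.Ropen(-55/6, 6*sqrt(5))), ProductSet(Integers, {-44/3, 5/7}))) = ProductSet(Range(1, 14, 1), {5/7})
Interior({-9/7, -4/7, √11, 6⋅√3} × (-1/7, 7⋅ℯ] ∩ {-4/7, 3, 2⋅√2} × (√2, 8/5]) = ∅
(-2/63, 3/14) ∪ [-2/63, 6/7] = [-2/63, 6/7]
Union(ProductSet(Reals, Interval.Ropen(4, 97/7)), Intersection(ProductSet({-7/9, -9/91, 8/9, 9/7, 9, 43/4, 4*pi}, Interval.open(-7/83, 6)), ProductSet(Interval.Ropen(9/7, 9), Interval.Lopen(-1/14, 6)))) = Union(ProductSet({9/7}, Interval.open(-1/14, 6)), ProductSet(Reals, Interval.Ropen(4, 97/7)))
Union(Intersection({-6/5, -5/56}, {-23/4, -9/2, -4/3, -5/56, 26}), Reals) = Reals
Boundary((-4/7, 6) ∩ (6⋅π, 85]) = ∅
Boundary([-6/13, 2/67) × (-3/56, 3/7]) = ({-6/13, 2/67} × [-3/56, 3/7]) ∪ ([-6/13, 2/67] × {-3/56, 3/7})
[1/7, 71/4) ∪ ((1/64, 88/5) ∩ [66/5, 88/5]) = [1/7, 71/4)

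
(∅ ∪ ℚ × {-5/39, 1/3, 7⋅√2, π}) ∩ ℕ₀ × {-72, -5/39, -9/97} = ℕ₀ × {-5/39}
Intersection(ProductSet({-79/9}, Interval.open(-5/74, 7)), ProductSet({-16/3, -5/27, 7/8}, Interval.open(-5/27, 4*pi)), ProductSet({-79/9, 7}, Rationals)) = EmptySet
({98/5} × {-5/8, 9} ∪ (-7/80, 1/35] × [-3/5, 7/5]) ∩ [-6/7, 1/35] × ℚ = (-7/80, 1/35] × (ℚ ∩ [-3/5, 7/5])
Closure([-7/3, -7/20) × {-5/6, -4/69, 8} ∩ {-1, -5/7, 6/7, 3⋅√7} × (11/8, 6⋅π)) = {-1, -5/7} × {8}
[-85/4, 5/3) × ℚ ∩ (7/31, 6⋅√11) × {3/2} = (7/31, 5/3) × {3/2}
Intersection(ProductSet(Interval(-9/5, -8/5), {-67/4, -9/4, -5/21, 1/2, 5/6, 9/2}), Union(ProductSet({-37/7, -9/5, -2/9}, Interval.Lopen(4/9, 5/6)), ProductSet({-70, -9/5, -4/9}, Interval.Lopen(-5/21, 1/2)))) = ProductSet({-9/5}, {1/2, 5/6})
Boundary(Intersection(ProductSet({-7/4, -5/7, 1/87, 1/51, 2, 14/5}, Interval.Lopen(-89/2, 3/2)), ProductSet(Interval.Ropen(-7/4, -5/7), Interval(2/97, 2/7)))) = ProductSet({-7/4}, Interval(2/97, 2/7))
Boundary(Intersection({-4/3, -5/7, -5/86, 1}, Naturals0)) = {1}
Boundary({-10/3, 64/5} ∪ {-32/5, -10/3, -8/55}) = {-32/5, -10/3, -8/55, 64/5}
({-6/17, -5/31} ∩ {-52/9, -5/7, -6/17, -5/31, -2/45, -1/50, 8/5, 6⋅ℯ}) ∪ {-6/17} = {-6/17, -5/31}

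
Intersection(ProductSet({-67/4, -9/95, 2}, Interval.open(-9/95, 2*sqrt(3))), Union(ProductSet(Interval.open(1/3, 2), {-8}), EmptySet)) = EmptySet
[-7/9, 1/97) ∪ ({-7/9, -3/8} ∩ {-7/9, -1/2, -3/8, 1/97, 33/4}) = [-7/9, 1/97)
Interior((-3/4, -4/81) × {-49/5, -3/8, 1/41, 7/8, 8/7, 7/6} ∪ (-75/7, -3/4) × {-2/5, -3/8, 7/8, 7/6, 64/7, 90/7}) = ∅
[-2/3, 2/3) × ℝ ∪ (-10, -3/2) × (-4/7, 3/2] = ([-2/3, 2/3) × ℝ) ∪ ((-10, -3/2) × (-4/7, 3/2])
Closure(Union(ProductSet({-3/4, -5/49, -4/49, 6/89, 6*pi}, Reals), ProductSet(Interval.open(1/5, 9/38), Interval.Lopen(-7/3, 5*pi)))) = Union(ProductSet({1/5, 9/38}, Interval(-7/3, 5*pi)), ProductSet({-3/4, -5/49, -4/49, 6/89, 6*pi}, Reals), ProductSet(Interval(1/5, 9/38), {-7/3, 5*pi}), ProductSet(Interval.open(1/5, 9/38), Interval.Lopen(-7/3, 5*pi)))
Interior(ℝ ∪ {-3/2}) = ℝ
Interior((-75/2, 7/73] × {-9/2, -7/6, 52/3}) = ∅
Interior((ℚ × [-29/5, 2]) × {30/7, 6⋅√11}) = ∅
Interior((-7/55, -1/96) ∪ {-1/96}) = (-7/55, -1/96)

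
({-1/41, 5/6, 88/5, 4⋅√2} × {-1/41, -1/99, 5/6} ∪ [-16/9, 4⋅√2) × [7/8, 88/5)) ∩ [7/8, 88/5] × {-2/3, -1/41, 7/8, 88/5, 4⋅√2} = ({88/5, 4⋅√2} × {-1/41}) ∪ ([7/8, 4⋅√2) × {7/8, 4⋅√2})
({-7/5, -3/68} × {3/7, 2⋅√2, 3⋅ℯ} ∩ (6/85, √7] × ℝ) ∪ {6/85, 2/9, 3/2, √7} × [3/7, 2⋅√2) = {6/85, 2/9, 3/2, √7} × [3/7, 2⋅√2)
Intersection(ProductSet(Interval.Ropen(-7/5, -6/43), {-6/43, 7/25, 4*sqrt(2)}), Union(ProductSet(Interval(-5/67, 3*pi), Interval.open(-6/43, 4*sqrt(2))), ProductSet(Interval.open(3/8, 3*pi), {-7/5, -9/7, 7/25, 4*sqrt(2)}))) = EmptySet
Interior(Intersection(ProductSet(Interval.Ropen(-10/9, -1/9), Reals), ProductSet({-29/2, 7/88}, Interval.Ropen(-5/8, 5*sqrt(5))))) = EmptySet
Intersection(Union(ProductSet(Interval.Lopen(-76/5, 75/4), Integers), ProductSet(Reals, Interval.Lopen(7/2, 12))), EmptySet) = EmptySet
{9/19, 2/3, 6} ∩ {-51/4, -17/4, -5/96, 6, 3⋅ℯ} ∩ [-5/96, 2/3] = ∅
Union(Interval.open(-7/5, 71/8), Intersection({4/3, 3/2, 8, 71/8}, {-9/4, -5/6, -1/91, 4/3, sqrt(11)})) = Interval.open(-7/5, 71/8)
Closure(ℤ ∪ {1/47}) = ℤ ∪ {1/47}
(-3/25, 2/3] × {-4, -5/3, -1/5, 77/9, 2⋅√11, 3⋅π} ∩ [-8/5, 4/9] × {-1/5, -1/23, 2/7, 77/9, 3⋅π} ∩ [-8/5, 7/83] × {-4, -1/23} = ∅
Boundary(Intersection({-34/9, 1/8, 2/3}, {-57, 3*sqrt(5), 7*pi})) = EmptySet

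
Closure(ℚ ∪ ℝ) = ℝ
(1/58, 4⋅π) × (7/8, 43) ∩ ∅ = ∅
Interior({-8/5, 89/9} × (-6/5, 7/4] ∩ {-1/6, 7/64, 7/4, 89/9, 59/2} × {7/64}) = ∅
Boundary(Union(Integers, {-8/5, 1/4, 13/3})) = Union({-8/5, 1/4, 13/3}, Integers)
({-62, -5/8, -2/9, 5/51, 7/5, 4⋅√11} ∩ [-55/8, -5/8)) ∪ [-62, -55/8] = [-62, -55/8]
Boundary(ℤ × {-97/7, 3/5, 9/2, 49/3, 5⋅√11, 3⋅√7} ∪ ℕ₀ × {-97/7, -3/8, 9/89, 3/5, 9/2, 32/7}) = (ℕ₀ × {-97/7, -3/8, 9/89, 3/5, 9/2, 32/7}) ∪ (ℤ × {-97/7, 3/5, 9/2, 49/3, 5⋅√11, 3⋅√7})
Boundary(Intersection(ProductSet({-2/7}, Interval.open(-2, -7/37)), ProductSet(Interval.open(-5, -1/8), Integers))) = ProductSet({-2/7}, Range(-1, 0, 1))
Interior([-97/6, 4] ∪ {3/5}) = (-97/6, 4)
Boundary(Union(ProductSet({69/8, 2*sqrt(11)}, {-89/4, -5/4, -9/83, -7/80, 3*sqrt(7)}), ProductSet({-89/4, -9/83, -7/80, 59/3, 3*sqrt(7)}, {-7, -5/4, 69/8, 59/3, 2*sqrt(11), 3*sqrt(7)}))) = Union(ProductSet({69/8, 2*sqrt(11)}, {-89/4, -5/4, -9/83, -7/80, 3*sqrt(7)}), ProductSet({-89/4, -9/83, -7/80, 59/3, 3*sqrt(7)}, {-7, -5/4, 69/8, 59/3, 2*sqrt(11), 3*sqrt(7)}))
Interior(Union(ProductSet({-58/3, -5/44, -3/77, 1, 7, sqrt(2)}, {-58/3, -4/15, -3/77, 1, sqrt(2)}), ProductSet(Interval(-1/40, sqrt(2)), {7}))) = EmptySet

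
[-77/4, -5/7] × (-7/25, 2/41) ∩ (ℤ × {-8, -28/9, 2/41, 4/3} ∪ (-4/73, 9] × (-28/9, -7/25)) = ∅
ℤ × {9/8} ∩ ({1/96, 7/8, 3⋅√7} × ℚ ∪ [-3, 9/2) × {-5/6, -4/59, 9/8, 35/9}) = {-3, -2, …, 4} × {9/8}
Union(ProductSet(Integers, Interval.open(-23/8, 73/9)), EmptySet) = ProductSet(Integers, Interval.open(-23/8, 73/9))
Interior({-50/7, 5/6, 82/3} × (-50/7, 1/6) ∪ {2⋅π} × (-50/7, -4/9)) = ∅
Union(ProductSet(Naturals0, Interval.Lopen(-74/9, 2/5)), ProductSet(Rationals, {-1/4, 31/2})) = Union(ProductSet(Naturals0, Interval.Lopen(-74/9, 2/5)), ProductSet(Rationals, {-1/4, 31/2}))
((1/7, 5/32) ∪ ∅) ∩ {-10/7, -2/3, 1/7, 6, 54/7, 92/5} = ∅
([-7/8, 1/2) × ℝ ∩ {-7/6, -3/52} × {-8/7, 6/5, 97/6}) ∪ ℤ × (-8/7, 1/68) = ({-3/52} × {-8/7, 6/5, 97/6}) ∪ (ℤ × (-8/7, 1/68))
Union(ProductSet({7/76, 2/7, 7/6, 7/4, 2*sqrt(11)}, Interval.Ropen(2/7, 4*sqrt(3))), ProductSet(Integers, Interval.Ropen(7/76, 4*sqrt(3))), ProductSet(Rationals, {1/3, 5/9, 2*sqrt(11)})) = Union(ProductSet({7/76, 2/7, 7/6, 7/4, 2*sqrt(11)}, Interval.Ropen(2/7, 4*sqrt(3))), ProductSet(Integers, Interval.Ropen(7/76, 4*sqrt(3))), ProductSet(Rationals, {1/3, 5/9, 2*sqrt(11)}))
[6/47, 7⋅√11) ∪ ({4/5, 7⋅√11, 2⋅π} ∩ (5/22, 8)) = [6/47, 7⋅√11)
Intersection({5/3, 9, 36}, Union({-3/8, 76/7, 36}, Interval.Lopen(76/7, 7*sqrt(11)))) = {36}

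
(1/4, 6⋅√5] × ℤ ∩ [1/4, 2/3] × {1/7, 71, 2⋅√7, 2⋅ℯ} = (1/4, 2/3] × {71}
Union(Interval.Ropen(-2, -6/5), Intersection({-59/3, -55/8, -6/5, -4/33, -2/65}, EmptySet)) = Interval.Ropen(-2, -6/5)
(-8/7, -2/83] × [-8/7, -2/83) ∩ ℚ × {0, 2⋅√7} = ∅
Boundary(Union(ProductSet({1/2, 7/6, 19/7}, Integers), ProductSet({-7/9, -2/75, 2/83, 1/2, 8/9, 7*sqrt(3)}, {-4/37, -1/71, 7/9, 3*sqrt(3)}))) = Union(ProductSet({1/2, 7/6, 19/7}, Integers), ProductSet({-7/9, -2/75, 2/83, 1/2, 8/9, 7*sqrt(3)}, {-4/37, -1/71, 7/9, 3*sqrt(3)}))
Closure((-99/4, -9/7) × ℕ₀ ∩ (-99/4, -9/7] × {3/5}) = ∅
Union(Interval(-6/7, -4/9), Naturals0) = Union(Interval(-6/7, -4/9), Naturals0)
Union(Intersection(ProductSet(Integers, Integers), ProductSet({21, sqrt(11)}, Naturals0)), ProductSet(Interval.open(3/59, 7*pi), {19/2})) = Union(ProductSet({21}, Naturals0), ProductSet(Interval.open(3/59, 7*pi), {19/2}))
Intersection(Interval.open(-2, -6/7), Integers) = Range(-1, 0, 1)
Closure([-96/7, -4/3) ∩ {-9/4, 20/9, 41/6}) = {-9/4}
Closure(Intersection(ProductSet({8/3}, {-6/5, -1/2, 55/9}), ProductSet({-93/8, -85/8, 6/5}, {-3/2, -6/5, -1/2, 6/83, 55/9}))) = EmptySet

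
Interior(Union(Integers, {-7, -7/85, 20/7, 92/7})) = EmptySet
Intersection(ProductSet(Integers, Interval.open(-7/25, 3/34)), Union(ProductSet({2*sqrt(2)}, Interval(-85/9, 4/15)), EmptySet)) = EmptySet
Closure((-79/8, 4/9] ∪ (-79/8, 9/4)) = [-79/8, 9/4]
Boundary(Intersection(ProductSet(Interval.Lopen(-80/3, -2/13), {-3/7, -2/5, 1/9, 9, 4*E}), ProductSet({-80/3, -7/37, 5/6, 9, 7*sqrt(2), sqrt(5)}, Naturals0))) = ProductSet({-7/37}, {9})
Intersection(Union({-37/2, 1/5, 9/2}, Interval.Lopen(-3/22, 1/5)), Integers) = Range(0, 1, 1)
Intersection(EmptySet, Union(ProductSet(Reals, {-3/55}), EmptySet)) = EmptySet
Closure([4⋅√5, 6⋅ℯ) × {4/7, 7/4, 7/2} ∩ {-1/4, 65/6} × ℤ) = ∅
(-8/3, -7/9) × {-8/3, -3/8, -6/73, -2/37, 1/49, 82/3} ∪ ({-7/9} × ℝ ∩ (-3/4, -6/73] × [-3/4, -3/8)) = (-8/3, -7/9) × {-8/3, -3/8, -6/73, -2/37, 1/49, 82/3}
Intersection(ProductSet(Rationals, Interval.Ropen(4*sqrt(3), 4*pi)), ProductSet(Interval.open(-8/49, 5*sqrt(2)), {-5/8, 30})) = EmptySet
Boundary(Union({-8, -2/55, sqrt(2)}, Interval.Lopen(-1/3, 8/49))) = {-8, -1/3, 8/49, sqrt(2)}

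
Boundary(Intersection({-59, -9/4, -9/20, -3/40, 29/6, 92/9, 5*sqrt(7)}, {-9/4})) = {-9/4}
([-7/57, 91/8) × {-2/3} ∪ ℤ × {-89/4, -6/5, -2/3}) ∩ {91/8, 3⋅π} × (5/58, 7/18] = ∅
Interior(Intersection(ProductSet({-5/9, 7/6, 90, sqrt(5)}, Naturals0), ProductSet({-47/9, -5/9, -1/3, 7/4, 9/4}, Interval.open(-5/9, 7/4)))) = EmptySet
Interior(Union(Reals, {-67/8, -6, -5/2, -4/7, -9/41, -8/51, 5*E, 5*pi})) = Reals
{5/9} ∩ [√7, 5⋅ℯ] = ∅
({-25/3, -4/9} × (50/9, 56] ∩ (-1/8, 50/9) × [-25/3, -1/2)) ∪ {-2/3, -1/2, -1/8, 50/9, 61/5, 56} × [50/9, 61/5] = {-2/3, -1/2, -1/8, 50/9, 61/5, 56} × [50/9, 61/5]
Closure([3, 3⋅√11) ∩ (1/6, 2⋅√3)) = [3, 2⋅√3]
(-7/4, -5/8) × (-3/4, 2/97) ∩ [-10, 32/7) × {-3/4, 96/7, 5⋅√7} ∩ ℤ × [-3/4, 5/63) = ∅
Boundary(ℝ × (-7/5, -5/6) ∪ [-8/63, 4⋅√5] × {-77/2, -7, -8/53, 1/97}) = (ℝ × {-7/5, -5/6}) ∪ ([-8/63, 4⋅√5] × {-77/2, -7, -8/53, 1/97})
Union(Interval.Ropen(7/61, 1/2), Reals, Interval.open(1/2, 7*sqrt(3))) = Interval(-oo, oo)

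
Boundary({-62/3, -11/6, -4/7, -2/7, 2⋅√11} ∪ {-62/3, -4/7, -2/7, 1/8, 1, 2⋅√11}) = {-62/3, -11/6, -4/7, -2/7, 1/8, 1, 2⋅√11}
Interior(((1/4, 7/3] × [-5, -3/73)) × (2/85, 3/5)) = ((1/4, 7/3) × (-5, -3/73)) × (2/85, 3/5)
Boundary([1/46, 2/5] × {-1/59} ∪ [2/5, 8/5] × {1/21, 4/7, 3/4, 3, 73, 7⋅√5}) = ([1/46, 2/5] × {-1/59}) ∪ ([2/5, 8/5] × {1/21, 4/7, 3/4, 3, 73, 7⋅√5})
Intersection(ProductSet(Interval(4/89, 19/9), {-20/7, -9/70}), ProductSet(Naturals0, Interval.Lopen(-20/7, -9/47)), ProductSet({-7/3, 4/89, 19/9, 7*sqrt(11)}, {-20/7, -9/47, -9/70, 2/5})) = EmptySet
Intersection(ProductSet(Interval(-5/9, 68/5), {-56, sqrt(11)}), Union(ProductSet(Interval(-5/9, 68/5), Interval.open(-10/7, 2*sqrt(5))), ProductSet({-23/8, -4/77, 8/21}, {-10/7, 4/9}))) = ProductSet(Interval(-5/9, 68/5), {sqrt(11)})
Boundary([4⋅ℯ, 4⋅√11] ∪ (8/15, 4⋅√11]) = {8/15, 4⋅√11}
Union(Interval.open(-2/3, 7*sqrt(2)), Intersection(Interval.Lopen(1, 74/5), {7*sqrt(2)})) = Interval.Lopen(-2/3, 7*sqrt(2))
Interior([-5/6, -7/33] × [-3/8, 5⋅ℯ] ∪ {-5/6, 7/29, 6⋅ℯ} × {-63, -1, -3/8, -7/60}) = (-5/6, -7/33) × (-3/8, 5⋅ℯ)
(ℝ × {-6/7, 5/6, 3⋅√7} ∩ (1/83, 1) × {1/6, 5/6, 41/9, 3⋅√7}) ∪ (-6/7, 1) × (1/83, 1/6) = ((-6/7, 1) × (1/83, 1/6)) ∪ ((1/83, 1) × {5/6, 3⋅√7})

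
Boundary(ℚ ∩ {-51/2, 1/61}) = {-51/2, 1/61}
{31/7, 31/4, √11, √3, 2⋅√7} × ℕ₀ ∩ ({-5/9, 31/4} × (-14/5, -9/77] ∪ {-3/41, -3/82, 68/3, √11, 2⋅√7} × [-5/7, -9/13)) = ∅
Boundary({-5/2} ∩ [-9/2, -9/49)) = {-5/2}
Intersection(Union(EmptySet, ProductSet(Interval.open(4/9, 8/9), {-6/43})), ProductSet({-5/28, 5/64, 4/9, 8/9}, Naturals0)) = EmptySet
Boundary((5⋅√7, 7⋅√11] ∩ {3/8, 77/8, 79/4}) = {79/4}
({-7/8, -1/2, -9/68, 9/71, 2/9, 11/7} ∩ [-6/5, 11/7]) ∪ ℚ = ℚ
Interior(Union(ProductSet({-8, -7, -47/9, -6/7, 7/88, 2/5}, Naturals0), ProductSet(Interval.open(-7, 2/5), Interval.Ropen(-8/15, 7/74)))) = Union(ProductSet({-47/9, -6/7, 7/88}, Union(Complement(Naturals0, Union(Complement(Naturals0, Interval.open(-8/15, 7/74)), {-8/15, 7/74})), Complement(Naturals0, Union(Complement(Naturals0, Interval.open(-8/15, 7/74)), Interval(-8/15, 7/74))), Complement(Range(0, 1, 1), Complement(Naturals0, Interval.open(-8/15, 7/74))))), ProductSet(Interval.open(-7, 2/5), Complement(Interval.open(-8/15, 7/74), Complement(Naturals0, Interval.open(-8/15, 7/74)))), ProductSet(Union(Interval.open(-7, -47/9), Interval.open(-47/9, -6/7), Interval.open(-6/7, 7/88), Interval.open(7/88, 2/5)), Interval.open(-8/15, 7/74)))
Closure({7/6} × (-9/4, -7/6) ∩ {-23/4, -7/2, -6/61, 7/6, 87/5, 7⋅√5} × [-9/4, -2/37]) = {7/6} × [-9/4, -7/6]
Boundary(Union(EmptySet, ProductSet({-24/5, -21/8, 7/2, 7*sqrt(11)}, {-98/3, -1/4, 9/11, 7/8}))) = ProductSet({-24/5, -21/8, 7/2, 7*sqrt(11)}, {-98/3, -1/4, 9/11, 7/8})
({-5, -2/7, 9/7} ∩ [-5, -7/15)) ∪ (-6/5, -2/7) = {-5} ∪ (-6/5, -2/7)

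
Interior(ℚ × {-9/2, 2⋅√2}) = ∅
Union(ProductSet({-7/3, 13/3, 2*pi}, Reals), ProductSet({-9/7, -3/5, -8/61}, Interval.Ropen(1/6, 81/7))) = Union(ProductSet({-7/3, 13/3, 2*pi}, Reals), ProductSet({-9/7, -3/5, -8/61}, Interval.Ropen(1/6, 81/7)))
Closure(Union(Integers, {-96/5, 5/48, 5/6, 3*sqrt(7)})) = Union({-96/5, 5/48, 5/6, 3*sqrt(7)}, Integers)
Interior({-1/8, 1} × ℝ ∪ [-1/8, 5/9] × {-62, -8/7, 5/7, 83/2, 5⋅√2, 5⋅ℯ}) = ∅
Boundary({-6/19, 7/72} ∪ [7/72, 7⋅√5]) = {-6/19, 7/72, 7⋅√5}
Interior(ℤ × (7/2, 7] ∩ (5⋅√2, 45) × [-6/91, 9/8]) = ∅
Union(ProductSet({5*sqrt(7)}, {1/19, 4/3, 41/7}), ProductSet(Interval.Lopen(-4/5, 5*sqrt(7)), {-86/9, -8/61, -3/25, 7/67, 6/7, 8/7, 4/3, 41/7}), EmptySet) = Union(ProductSet({5*sqrt(7)}, {1/19, 4/3, 41/7}), ProductSet(Interval.Lopen(-4/5, 5*sqrt(7)), {-86/9, -8/61, -3/25, 7/67, 6/7, 8/7, 4/3, 41/7}))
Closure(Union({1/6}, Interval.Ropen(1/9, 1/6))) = Interval(1/9, 1/6)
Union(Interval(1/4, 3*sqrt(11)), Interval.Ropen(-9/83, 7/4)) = Interval(-9/83, 3*sqrt(11))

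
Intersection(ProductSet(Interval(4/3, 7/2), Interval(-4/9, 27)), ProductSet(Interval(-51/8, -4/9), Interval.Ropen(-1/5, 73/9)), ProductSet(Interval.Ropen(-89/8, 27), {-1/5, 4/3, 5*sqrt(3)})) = EmptySet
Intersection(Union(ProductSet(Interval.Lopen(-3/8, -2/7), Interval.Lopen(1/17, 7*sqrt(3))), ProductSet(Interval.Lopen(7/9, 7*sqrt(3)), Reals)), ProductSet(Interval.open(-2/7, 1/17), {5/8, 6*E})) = EmptySet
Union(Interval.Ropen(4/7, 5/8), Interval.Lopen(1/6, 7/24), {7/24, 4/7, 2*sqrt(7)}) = Union({2*sqrt(7)}, Interval.Lopen(1/6, 7/24), Interval.Ropen(4/7, 5/8))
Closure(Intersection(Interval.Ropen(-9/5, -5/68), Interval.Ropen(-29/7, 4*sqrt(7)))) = Interval(-9/5, -5/68)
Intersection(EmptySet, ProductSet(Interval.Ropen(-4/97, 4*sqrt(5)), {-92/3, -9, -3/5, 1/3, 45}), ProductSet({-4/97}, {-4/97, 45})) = EmptySet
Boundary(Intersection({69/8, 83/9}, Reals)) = {69/8, 83/9}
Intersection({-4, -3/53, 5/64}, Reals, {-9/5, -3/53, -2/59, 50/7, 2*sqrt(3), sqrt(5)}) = {-3/53}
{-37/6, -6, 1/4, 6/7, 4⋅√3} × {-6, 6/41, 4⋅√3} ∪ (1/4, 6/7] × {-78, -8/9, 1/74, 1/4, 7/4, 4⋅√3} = ((1/4, 6/7] × {-78, -8/9, 1/74, 1/4, 7/4, 4⋅√3}) ∪ ({-37/6, -6, 1/4, 6/7, 4⋅√3} × {-6, 6/41, 4⋅√3})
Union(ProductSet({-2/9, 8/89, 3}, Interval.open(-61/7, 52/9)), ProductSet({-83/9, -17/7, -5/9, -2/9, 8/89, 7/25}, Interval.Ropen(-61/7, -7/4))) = Union(ProductSet({-2/9, 8/89, 3}, Interval.open(-61/7, 52/9)), ProductSet({-83/9, -17/7, -5/9, -2/9, 8/89, 7/25}, Interval.Ropen(-61/7, -7/4)))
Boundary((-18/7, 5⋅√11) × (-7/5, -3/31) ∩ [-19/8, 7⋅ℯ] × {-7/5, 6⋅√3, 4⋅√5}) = ∅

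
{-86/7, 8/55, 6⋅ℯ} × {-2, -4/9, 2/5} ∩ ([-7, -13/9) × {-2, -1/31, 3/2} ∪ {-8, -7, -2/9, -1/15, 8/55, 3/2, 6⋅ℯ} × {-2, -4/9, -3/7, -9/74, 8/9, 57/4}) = {8/55, 6⋅ℯ} × {-2, -4/9}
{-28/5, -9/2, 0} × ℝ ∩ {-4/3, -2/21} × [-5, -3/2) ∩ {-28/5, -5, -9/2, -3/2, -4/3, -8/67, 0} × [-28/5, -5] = ∅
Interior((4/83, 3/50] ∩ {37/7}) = ∅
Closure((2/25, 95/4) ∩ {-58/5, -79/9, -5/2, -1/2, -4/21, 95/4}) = ∅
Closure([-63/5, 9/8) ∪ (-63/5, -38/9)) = [-63/5, 9/8]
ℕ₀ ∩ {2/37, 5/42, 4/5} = ∅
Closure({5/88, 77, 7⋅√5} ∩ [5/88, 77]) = {5/88, 77, 7⋅√5}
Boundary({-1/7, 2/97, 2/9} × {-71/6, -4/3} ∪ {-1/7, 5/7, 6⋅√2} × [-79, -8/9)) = ({-1/7, 2/97, 2/9} × {-71/6, -4/3}) ∪ ({-1/7, 5/7, 6⋅√2} × [-79, -8/9])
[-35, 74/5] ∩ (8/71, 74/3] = (8/71, 74/5]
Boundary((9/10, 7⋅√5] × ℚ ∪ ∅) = [9/10, 7⋅√5] × ℝ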